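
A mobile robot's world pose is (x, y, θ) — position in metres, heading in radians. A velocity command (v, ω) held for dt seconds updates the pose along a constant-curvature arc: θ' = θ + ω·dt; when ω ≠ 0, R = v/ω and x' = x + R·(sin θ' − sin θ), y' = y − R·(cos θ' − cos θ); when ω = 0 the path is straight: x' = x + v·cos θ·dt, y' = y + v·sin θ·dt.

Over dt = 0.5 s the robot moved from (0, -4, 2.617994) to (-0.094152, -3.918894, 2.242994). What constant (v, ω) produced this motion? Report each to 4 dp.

Δθ = 2.242994 − 2.617994 = -0.375000
ω = Δθ/dt = -0.375000/0.5 = -0.7500
R = Δx/(sin θ' − sin θ) = -0.3333
v = R·ω = -0.3333·-0.7500 = 0.2500

v = 0.2500, ω = -0.7500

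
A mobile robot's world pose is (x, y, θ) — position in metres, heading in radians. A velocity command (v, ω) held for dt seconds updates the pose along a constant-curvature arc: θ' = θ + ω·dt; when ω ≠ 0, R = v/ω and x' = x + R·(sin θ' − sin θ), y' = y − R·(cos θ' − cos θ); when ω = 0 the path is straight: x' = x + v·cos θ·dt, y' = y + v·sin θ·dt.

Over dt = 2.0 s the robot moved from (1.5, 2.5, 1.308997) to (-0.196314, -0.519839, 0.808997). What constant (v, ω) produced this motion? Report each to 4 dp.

v = -1.7500, ω = -0.2500

Δθ = 0.808997 − 1.308997 = -0.500000
ω = Δθ/dt = -0.500000/2.0 = -0.2500
R = −Δy/(cos θ' − cos θ) = 7.0000
v = R·ω = 7.0000·-0.2500 = -1.7500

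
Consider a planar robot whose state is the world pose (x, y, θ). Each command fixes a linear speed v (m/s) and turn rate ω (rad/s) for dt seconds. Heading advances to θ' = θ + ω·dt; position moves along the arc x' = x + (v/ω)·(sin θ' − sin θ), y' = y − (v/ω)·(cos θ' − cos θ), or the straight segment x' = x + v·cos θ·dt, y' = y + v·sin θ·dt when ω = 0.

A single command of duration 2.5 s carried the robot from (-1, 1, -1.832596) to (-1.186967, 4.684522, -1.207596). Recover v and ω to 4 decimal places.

Δθ = -1.207596 − -1.832596 = 0.625000
ω = Δθ/dt = 0.625000/2.5 = 0.2500
R = −Δy/(cos θ' − cos θ) = -6.0000
v = R·ω = -6.0000·0.2500 = -1.5000

v = -1.5000, ω = 0.2500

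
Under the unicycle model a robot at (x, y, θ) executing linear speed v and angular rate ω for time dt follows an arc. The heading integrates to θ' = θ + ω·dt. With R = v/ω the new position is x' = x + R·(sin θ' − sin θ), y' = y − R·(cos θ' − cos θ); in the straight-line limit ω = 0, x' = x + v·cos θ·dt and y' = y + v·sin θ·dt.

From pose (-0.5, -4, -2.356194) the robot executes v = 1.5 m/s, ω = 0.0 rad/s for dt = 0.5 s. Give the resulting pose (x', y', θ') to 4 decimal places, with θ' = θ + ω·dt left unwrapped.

(-1.0303, -4.5303, -2.3562)

θ' = -2.3562 + 0.0·0.5 = -2.3562
ω = 0 → straight: x' = -0.5 + 1.5·cos(-2.3562)·0.5 = -1.0303
y' = -4 + 1.5·sin(-2.3562)·0.5 = -4.5303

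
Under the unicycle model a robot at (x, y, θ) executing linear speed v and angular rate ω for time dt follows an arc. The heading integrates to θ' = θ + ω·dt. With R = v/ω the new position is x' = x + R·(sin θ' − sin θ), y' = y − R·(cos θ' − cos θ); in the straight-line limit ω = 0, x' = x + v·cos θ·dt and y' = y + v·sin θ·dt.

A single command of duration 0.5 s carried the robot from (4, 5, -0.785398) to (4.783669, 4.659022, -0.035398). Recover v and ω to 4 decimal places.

Δθ = -0.035398 − -0.785398 = 0.750000
ω = Δθ/dt = 0.750000/0.5 = 1.5000
R = Δx/(sin θ' − sin θ) = 1.1667
v = R·ω = 1.1667·1.5000 = 1.7500

v = 1.7500, ω = 1.5000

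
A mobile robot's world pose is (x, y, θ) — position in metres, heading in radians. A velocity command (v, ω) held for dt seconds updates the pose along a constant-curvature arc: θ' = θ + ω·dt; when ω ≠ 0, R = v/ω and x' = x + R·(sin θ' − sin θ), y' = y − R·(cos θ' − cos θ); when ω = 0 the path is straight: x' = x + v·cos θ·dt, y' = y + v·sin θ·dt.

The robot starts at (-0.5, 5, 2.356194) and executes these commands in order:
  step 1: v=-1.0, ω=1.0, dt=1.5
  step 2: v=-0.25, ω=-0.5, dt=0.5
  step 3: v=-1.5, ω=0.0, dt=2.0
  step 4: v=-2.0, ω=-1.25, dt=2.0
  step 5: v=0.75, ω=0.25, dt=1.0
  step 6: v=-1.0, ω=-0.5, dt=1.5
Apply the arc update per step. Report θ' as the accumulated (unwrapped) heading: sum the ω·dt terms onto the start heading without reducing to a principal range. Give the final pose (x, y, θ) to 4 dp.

(5.2299, 3.7056, 0.6062)

step 1: θ'=3.8562 (R=-1.0000) → pose (0.8624, 4.9518, 3.8562)
step 2: θ'=3.6062 (R=0.5000) → pose (0.9660, 5.0211, 3.6062)
step 3: θ'=3.6062 (straight) → pose (3.6480, 6.3653, 3.6062)
step 4: θ'=1.1062 (R=1.6000) → pose (5.7954, 4.2180, 1.1062)
step 5: θ'=1.3562 (R=3.0000) → pose (6.0445, 4.9233, 1.3562)
step 6: θ'=0.6062 (R=2.0000) → pose (5.2299, 3.7056, 0.6062)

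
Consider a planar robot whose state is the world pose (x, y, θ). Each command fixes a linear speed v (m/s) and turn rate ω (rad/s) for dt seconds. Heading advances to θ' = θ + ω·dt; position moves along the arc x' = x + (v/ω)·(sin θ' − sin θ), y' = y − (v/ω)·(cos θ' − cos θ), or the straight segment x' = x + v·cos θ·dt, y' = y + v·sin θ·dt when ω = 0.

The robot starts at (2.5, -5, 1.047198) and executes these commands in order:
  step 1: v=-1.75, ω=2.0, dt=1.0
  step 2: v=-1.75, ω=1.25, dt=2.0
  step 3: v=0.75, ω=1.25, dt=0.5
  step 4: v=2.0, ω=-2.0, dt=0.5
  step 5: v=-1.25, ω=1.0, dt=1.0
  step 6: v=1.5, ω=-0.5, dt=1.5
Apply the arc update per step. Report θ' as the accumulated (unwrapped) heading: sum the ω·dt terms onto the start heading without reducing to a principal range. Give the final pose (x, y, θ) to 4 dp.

(6.3303, -4.9178, 5.4222)

step 1: θ'=3.0472 (R=-0.8750) → pose (3.1753, -6.3086, 3.0472)
step 2: θ'=5.5472 (R=-1.4000) → pose (4.2471, -3.8772, 5.5472)
step 3: θ'=6.1722 (R=0.6000) → pose (4.5834, -4.0288, 6.1722)
step 4: θ'=5.1722 (R=-1.0000) → pose (5.3688, -4.5789, 5.1722)
step 5: θ'=6.1722 (R=-1.2500) → pose (4.3871, -3.8913, 6.1722)
step 6: θ'=5.4222 (R=-3.0000) → pose (6.3303, -4.9178, 5.4222)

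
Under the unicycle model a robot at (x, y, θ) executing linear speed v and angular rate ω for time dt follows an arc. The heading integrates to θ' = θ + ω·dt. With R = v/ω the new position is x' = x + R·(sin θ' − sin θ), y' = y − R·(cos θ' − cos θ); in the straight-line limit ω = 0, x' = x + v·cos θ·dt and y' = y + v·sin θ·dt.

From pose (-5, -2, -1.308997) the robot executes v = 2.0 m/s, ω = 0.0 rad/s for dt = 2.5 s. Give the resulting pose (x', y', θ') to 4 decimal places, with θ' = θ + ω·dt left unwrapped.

(-3.7059, -6.8296, -1.3090)

θ' = -1.3090 + 0.0·2.5 = -1.3090
ω = 0 → straight: x' = -5 + 2.0·cos(-1.3090)·2.5 = -3.7059
y' = -2 + 2.0·sin(-1.3090)·2.5 = -6.8296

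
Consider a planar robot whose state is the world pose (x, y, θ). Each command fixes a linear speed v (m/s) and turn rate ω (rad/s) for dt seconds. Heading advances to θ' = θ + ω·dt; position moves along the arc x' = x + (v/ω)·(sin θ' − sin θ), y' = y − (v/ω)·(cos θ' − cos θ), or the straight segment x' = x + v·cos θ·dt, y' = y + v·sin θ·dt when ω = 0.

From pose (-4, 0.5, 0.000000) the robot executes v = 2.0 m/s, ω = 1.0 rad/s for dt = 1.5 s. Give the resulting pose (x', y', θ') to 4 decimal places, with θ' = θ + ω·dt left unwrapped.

(-2.0050, 2.3585, 1.5000)

θ' = 0.0000 + 1.0·1.5 = 1.5000
R = v/ω = 2.0/1.0 = 2.0000
x' = -4 + 2.0000·(sin 1.5000 − sin 0.0000) = -2.0050
y' = 0.5 − 2.0000·(cos 1.5000 − cos 0.0000) = 2.3585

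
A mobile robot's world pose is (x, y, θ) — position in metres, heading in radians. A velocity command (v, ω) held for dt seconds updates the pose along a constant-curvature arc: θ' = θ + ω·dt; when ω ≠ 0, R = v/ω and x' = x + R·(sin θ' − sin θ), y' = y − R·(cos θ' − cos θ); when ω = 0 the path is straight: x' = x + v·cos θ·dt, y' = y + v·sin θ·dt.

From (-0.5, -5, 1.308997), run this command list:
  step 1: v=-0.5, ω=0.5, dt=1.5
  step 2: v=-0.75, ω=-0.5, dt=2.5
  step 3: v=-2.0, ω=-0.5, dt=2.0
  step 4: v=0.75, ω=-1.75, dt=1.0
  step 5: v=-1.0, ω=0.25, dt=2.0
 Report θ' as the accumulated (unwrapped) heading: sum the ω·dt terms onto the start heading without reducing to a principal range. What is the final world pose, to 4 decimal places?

(-3.7549, -7.2440, -1.4410)

step 1: θ'=2.0590 (R=-1.0000) → pose (-0.4173, -5.7279, 2.0590)
step 2: θ'=0.8090 (R=1.5000) → pose (-0.6566, -7.4667, 0.8090)
step 3: θ'=-0.1910 (R=4.0000) → pose (-4.3104, -8.6331, -0.1910)
step 4: θ'=-1.9410 (R=-0.4286) → pose (-3.9922, -9.2089, -1.9410)
step 5: θ'=-1.4410 (R=-4.0000) → pose (-3.7549, -7.2440, -1.4410)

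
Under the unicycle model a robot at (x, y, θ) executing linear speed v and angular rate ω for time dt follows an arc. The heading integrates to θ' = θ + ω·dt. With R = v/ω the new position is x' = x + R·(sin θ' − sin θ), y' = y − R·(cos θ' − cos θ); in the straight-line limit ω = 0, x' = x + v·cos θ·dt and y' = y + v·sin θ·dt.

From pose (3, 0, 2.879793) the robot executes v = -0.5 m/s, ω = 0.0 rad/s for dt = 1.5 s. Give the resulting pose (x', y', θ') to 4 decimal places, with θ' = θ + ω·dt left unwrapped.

(3.7244, -0.1941, 2.8798)

θ' = 2.8798 + 0.0·1.5 = 2.8798
ω = 0 → straight: x' = 3 + -0.5·cos(2.8798)·1.5 = 3.7244
y' = 0 + -0.5·sin(2.8798)·1.5 = -0.1941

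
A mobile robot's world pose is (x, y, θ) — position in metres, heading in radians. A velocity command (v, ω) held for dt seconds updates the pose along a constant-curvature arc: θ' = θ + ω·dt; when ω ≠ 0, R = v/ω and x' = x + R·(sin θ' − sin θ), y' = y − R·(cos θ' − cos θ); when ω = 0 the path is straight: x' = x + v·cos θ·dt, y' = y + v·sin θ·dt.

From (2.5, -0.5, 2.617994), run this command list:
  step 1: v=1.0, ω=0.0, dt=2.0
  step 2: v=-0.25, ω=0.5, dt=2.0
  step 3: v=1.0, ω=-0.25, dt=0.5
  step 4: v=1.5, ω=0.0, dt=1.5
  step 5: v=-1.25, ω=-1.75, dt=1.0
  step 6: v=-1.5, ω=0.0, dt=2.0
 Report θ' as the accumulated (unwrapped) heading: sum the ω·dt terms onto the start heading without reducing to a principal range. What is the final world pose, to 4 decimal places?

step 1: θ'=2.6180 (straight) → pose (0.7679, 0.5000, 2.6180)
step 2: θ'=3.6180 (R=-0.5000) → pose (1.2472, 0.4887, 3.6180)
step 3: θ'=3.4930 (R=-4.0000) → pose (0.7898, 0.2877, 3.4930)
step 4: θ'=3.4930 (straight) → pose (-1.3227, -0.4868, 3.4930)
step 5: θ'=1.7430 (R=0.7143) → pose (-0.3732, -1.0350, 1.7430)
step 6: θ'=1.7430 (straight) → pose (0.1409, -3.9906, 1.7430)

(0.1409, -3.9906, 1.7430)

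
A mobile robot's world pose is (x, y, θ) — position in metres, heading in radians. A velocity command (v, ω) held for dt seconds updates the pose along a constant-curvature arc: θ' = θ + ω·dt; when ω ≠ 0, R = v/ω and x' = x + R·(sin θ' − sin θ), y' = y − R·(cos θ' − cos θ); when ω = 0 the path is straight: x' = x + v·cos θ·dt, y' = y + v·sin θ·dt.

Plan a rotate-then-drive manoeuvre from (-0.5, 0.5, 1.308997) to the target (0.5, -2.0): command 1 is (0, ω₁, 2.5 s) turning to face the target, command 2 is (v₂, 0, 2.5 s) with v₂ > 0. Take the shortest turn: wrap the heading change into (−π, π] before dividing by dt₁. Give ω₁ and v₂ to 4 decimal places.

ω₁ = -0.9997, v₂ = 1.0770

heading to target = atan2(-2−0.5, 0.5−-0.5) = -1.1903
Δθ = wrap(-1.1903 − 1.3090) = -2.4993; ω₁ = Δθ/dt₁ = -0.9997
distance = √((0.5−-0.5)² + (-2−0.5)²) = 2.6926; v₂ = distance/dt₂ = 1.0770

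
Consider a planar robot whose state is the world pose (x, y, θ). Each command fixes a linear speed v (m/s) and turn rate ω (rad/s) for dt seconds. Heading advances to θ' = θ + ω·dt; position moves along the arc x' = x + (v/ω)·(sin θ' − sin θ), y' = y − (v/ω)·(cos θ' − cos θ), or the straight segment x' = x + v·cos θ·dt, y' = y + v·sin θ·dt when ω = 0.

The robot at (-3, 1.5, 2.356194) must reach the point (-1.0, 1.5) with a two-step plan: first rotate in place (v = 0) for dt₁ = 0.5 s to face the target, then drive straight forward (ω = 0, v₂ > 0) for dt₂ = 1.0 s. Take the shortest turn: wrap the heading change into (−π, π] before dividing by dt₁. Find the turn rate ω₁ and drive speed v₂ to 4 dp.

heading to target = atan2(1.5−1.5, -1−-3) = 0.0000
Δθ = wrap(0.0000 − 2.3562) = -2.3562; ω₁ = Δθ/dt₁ = -4.7124
distance = √((-1−-3)² + (1.5−1.5)²) = 2.0000; v₂ = distance/dt₂ = 2.0000

ω₁ = -4.7124, v₂ = 2.0000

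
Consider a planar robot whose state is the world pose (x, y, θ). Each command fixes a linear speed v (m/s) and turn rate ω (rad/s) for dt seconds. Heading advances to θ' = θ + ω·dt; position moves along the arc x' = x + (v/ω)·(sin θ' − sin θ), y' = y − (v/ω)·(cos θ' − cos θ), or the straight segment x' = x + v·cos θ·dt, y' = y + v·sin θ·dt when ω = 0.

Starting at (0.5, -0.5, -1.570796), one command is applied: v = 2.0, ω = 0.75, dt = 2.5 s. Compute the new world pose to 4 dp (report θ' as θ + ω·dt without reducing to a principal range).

θ' = -1.5708 + 0.75·2.5 = 0.3042
R = v/ω = 2.0/0.75 = 2.6667
x' = 0.5 + 2.6667·(sin 0.3042 − sin -1.5708) = 3.9654
y' = -0.5 − 2.6667·(cos 0.3042 − cos -1.5708) = -3.0442

(3.9654, -3.0442, 0.3042)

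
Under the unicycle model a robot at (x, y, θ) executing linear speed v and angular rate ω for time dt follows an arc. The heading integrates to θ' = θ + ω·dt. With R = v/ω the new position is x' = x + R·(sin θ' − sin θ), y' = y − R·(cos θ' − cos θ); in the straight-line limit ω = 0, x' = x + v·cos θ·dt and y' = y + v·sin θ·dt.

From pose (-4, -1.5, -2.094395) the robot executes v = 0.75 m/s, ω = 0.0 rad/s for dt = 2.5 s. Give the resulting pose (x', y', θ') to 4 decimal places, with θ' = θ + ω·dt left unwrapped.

θ' = -2.0944 + 0.0·2.5 = -2.0944
ω = 0 → straight: x' = -4 + 0.75·cos(-2.0944)·2.5 = -4.9375
y' = -1.5 + 0.75·sin(-2.0944)·2.5 = -3.1238

(-4.9375, -3.1238, -2.0944)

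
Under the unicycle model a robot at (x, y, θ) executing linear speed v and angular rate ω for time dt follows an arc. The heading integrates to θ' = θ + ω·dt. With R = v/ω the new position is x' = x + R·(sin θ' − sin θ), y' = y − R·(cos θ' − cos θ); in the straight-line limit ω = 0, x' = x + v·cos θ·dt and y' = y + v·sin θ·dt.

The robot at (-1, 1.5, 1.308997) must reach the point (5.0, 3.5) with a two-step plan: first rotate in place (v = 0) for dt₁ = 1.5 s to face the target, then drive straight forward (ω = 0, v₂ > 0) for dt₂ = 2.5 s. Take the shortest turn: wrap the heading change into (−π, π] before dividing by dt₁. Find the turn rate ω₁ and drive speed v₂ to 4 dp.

heading to target = atan2(3.5−1.5, 5−-1) = 0.3218
Δθ = wrap(0.3218 − 1.3090) = -0.9872; ω₁ = Δθ/dt₁ = -0.6582
distance = √((5−-1)² + (3.5−1.5)²) = 6.3246; v₂ = distance/dt₂ = 2.5298

ω₁ = -0.6582, v₂ = 2.5298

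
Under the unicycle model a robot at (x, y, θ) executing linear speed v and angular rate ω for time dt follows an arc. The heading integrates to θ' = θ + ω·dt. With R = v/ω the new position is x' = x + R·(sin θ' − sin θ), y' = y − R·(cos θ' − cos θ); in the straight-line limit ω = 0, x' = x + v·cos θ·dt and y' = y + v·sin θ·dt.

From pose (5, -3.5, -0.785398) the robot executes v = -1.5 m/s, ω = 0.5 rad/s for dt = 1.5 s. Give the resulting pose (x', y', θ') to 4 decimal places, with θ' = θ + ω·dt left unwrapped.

θ' = -0.7854 + 0.5·1.5 = -0.0354
R = v/ω = -1.5/0.5 = -3.0000
x' = 5 + -3.0000·(sin -0.0354 − sin -0.7854) = 2.9849
y' = -3.5 − -3.0000·(cos -0.0354 − cos -0.7854) = -2.6232

(2.9849, -2.6232, -0.0354)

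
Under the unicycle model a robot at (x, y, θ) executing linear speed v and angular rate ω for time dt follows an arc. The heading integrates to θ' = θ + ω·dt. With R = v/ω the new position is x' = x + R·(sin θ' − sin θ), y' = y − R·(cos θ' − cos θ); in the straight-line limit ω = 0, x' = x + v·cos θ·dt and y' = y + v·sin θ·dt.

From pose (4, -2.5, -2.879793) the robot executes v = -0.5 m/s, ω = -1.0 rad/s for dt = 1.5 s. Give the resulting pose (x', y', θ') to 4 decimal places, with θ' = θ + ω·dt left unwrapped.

θ' = -2.8798 + -1.0·1.5 = -4.3798
R = v/ω = -0.5/-1.0 = 0.5000
x' = 4 + 0.5000·(sin -4.3798 − sin -2.8798) = 4.6020
y' = -2.5 − 0.5000·(cos -4.3798 − cos -2.8798) = -2.8197

(4.6020, -2.8197, -4.3798)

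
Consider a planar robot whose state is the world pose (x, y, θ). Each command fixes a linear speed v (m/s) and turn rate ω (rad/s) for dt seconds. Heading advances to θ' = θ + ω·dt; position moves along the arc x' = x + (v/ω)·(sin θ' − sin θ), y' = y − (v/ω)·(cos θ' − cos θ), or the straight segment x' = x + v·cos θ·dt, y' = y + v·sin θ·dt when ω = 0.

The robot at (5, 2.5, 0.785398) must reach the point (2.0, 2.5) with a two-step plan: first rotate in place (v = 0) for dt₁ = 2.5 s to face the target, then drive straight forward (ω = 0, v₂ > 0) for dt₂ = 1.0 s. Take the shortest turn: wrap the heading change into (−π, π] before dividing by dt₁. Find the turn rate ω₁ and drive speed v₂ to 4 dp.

ω₁ = 0.9425, v₂ = 3.0000

heading to target = atan2(2.5−2.5, 2−5) = 3.1416
Δθ = wrap(3.1416 − 0.7854) = 2.3562; ω₁ = Δθ/dt₁ = 0.9425
distance = √((2−5)² + (2.5−2.5)²) = 3.0000; v₂ = distance/dt₂ = 3.0000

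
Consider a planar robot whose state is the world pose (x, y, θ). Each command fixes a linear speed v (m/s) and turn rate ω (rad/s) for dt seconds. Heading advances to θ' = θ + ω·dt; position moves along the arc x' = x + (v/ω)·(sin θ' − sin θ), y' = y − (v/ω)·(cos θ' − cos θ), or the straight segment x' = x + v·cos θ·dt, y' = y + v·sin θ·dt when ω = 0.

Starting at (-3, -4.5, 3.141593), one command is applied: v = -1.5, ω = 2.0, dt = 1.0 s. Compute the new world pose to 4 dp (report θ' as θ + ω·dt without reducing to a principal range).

θ' = 3.1416 + 2.0·1.0 = 5.1416
R = v/ω = -1.5/2.0 = -0.7500
x' = -3 + -0.7500·(sin 5.1416 − sin 3.1416) = -2.3180
y' = -4.5 − -0.7500·(cos 5.1416 − cos 3.1416) = -3.4379

(-2.3180, -3.4379, 5.1416)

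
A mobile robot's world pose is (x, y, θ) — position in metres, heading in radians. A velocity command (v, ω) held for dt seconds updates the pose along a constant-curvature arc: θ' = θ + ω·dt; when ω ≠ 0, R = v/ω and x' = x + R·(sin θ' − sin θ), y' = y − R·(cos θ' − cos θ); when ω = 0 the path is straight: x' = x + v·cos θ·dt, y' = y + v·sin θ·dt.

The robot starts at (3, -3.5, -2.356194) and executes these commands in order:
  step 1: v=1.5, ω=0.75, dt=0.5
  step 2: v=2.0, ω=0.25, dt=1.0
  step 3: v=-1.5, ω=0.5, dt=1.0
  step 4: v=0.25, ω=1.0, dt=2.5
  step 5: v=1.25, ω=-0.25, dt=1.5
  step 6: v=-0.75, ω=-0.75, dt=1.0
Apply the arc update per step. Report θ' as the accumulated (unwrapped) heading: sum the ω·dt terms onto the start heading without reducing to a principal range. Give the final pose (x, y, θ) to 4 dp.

step 1: θ'=-1.9812 (R=2.0000) → pose (2.5803, -4.1163, -1.9812)
step 2: θ'=-1.7312 (R=8.0000) → pose (2.0187, -6.0304, -1.7312)
step 3: θ'=-1.2312 (R=-3.0000) → pose (1.8858, -4.5519, -1.2312)
step 4: θ'=1.2688 (R=0.2500) → pose (2.3603, -4.5430, 1.2688)
step 5: θ'=0.8938 (R=-5.0000) → pose (3.2367, -2.8978, 0.8938)
step 6: θ'=0.1438 (R=1.0000) → pose (2.6005, -3.2611, 0.1438)

(2.6005, -3.2611, 0.1438)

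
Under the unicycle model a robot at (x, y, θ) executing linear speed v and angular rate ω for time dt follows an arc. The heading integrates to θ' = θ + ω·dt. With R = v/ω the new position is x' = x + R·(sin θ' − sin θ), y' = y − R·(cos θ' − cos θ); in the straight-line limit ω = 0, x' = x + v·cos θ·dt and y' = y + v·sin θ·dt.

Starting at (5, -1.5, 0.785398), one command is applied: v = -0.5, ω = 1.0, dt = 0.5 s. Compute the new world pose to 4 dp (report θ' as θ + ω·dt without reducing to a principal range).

θ' = 0.7854 + 1.0·0.5 = 1.2854
R = v/ω = -0.5/1.0 = -0.5000
x' = 5 + -0.5000·(sin 1.2854 − sin 0.7854) = 4.8738
y' = -1.5 − -0.5000·(cos 1.2854 − cos 0.7854) = -1.7128

(4.8738, -1.7128, 1.2854)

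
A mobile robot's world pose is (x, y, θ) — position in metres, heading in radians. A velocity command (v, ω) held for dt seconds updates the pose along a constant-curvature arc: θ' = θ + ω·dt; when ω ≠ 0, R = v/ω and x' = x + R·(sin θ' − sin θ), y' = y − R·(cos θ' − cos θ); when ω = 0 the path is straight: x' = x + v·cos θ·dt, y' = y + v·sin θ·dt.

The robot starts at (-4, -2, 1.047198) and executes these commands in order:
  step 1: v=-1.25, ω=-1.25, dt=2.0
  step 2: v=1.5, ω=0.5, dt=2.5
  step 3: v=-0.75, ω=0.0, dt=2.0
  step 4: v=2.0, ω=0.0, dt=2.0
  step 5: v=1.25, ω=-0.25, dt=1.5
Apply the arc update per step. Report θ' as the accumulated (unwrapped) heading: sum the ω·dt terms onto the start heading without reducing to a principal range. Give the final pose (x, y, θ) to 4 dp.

(0.6884, -5.4158, -0.5778)

step 1: θ'=-1.4528 (R=1.0000) → pose (-5.8591, -1.6177, -1.4528)
step 2: θ'=-0.2028 (R=3.0000) → pose (-3.4842, -4.2031, -0.2028)
step 3: θ'=-0.2028 (straight) → pose (-4.9534, -3.9010, -0.2028)
step 4: θ'=-0.2028 (straight) → pose (-1.0354, -4.7066, -0.2028)
step 5: θ'=-0.5778 (R=-5.0000) → pose (0.6884, -5.4158, -0.5778)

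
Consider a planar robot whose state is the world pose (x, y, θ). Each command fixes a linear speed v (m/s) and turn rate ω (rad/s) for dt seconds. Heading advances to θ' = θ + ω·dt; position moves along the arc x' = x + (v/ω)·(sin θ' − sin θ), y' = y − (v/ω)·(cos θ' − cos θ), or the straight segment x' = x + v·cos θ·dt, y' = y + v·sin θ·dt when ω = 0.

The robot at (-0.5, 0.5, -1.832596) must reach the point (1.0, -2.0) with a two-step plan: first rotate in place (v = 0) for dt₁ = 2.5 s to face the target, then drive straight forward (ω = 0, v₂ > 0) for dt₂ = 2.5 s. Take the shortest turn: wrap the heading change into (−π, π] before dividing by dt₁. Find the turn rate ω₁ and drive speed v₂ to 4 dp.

heading to target = atan2(-2−0.5, 1−-0.5) = -1.0304
Δθ = wrap(-1.0304 − -1.8326) = 0.8022; ω₁ = Δθ/dt₁ = 0.3209
distance = √((1−-0.5)² + (-2−0.5)²) = 2.9155; v₂ = distance/dt₂ = 1.1662

ω₁ = 0.3209, v₂ = 1.1662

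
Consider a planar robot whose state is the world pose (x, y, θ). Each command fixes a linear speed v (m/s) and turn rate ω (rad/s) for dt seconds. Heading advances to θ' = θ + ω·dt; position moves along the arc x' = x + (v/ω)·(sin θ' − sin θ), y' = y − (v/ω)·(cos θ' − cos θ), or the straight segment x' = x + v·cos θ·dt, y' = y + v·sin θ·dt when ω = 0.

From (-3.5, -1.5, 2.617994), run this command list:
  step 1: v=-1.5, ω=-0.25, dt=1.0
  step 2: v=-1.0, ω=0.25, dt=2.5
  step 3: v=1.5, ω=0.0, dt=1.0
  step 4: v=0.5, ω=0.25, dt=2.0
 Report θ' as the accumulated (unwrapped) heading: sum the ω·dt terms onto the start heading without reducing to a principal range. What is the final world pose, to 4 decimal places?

(-2.5731, -3.3762, 3.4930)

step 1: θ'=2.3680 (R=6.0000) → pose (-2.3077, -2.4037, 2.3680)
step 2: θ'=2.9930 (R=-4.0000) → pose (-0.1051, -3.4981, 2.9930)
step 3: θ'=2.9930 (straight) → pose (-1.5885, -3.2760, 2.9930)
step 4: θ'=3.4930 (R=2.0000) → pose (-2.5731, -3.3762, 3.4930)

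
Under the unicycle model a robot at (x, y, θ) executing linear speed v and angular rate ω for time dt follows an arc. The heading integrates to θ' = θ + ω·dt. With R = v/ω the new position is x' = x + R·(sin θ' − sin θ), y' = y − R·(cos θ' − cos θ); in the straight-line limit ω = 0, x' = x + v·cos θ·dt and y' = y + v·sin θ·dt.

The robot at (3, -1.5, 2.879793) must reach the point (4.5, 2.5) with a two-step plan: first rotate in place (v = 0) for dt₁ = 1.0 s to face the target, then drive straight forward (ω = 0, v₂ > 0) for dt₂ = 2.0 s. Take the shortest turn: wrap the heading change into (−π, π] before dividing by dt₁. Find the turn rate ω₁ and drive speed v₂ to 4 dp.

heading to target = atan2(2.5−-1.5, 4.5−3) = 1.2120
Δθ = wrap(1.2120 − 2.8798) = -1.6678; ω₁ = Δθ/dt₁ = -1.6678
distance = √((4.5−3)² + (2.5−-1.5)²) = 4.2720; v₂ = distance/dt₂ = 2.1360

ω₁ = -1.6678, v₂ = 2.1360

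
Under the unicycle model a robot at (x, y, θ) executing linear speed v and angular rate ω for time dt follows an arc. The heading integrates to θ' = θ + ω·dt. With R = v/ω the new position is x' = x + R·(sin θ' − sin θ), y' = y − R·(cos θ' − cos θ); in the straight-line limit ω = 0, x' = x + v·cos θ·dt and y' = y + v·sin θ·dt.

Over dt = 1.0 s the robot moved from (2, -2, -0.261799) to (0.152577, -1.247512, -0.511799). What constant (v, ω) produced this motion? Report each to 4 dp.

v = -2.0000, ω = -0.2500

Δθ = -0.511799 − -0.261799 = -0.250000
ω = Δθ/dt = -0.250000/1.0 = -0.2500
R = Δx/(sin θ' − sin θ) = 8.0000
v = R·ω = 8.0000·-0.2500 = -2.0000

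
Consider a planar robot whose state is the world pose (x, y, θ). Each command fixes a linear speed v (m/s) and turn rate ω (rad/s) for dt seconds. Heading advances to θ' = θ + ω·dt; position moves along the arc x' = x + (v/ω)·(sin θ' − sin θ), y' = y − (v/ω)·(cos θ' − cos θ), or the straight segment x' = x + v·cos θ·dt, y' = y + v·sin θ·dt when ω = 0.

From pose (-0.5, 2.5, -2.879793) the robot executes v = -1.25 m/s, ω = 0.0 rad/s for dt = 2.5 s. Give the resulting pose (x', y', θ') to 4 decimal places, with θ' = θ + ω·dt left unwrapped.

(2.5185, 3.3088, -2.8798)

θ' = -2.8798 + 0.0·2.5 = -2.8798
ω = 0 → straight: x' = -0.5 + -1.25·cos(-2.8798)·2.5 = 2.5185
y' = 2.5 + -1.25·sin(-2.8798)·2.5 = 3.3088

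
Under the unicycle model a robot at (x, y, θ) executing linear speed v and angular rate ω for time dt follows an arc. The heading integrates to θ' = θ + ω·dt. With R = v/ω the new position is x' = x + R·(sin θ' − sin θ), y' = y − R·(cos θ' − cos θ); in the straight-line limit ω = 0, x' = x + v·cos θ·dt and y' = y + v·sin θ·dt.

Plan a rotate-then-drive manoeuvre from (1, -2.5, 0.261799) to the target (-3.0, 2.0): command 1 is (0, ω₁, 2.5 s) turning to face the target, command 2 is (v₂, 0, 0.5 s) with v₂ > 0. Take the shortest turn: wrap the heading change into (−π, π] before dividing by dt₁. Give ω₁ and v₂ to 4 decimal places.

ω₁ = 0.8143, v₂ = 12.0416

heading to target = atan2(2−-2.5, -3−1) = 2.2974
Δθ = wrap(2.2974 − 0.2618) = 2.0356; ω₁ = Δθ/dt₁ = 0.8143
distance = √((-3−1)² + (2−-2.5)²) = 6.0208; v₂ = distance/dt₂ = 12.0416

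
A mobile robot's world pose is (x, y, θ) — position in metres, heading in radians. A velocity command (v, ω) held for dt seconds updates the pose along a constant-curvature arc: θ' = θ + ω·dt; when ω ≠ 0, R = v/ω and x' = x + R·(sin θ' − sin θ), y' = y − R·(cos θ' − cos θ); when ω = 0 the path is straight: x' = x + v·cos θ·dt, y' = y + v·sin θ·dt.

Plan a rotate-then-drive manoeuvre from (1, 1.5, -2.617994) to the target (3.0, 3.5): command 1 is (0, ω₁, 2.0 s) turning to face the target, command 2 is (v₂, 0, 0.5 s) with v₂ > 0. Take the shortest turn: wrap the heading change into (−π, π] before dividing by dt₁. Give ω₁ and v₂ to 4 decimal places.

heading to target = atan2(3.5−1.5, 3−1) = 0.7854
Δθ = wrap(0.7854 − -2.6180) = -2.8798; ω₁ = Δθ/dt₁ = -1.4399
distance = √((3−1)² + (3.5−1.5)²) = 2.8284; v₂ = distance/dt₂ = 5.6569

ω₁ = -1.4399, v₂ = 5.6569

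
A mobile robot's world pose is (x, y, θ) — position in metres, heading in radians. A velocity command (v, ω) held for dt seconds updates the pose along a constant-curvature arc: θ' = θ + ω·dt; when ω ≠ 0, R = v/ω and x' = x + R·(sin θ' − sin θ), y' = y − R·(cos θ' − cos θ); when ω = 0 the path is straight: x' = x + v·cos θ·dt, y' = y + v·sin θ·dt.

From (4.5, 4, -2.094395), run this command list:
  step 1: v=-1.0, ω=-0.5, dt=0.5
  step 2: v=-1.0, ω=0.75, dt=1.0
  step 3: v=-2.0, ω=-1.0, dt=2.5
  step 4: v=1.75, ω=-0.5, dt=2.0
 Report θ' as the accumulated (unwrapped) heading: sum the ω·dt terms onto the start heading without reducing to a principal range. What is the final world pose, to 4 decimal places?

(8.4148, 9.7418, -5.0944)

step 1: θ'=-2.3444 (R=2.0000) → pose (4.8012, 4.3974, -2.3444)
step 2: θ'=-1.5944 (R=-1.3333) → pose (5.1803, 5.2976, -1.5944)
step 3: θ'=-4.0944 (R=2.0000) → pose (8.8099, 6.4092, -4.0944)
step 4: θ'=-5.0944 (R=-3.5000) → pose (8.4148, 9.7418, -5.0944)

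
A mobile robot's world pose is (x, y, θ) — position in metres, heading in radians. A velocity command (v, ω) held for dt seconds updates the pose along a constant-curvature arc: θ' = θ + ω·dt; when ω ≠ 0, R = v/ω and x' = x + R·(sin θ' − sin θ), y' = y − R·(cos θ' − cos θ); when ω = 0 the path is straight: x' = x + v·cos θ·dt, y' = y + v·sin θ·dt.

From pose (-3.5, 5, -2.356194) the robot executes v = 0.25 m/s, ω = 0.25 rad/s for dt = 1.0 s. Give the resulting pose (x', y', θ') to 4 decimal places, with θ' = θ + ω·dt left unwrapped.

(-3.6530, 4.8031, -2.1062)

θ' = -2.3562 + 0.25·1.0 = -2.1062
R = v/ω = 0.25/0.25 = 1.0000
x' = -3.5 + 1.0000·(sin -2.1062 − sin -2.3562) = -3.6530
y' = 5 − 1.0000·(cos -2.1062 − cos -2.3562) = 4.8031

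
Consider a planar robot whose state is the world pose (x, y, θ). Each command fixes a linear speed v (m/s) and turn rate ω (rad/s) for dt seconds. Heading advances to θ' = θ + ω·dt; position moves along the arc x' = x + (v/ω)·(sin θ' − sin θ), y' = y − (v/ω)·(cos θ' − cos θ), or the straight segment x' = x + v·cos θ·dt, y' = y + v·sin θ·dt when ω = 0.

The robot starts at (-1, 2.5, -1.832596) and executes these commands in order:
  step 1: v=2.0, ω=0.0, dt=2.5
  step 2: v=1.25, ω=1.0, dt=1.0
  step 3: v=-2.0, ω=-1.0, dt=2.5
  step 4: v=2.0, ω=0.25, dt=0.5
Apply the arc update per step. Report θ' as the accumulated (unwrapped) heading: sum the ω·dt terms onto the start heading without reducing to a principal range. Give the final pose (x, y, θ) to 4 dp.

step 1: θ'=-1.8326 (straight) → pose (-2.2941, -2.3296, -1.8326)
step 2: θ'=-0.8326 (R=1.2500) → pose (-2.0113, -3.4944, -0.8326)
step 3: θ'=-3.3326 (R=2.0000) → pose (-0.1522, -0.1848, -3.3326)
step 4: θ'=-3.2076 (R=8.0000) → pose (-1.1433, -0.0567, -3.2076)

(-1.1433, -0.0567, -3.2076)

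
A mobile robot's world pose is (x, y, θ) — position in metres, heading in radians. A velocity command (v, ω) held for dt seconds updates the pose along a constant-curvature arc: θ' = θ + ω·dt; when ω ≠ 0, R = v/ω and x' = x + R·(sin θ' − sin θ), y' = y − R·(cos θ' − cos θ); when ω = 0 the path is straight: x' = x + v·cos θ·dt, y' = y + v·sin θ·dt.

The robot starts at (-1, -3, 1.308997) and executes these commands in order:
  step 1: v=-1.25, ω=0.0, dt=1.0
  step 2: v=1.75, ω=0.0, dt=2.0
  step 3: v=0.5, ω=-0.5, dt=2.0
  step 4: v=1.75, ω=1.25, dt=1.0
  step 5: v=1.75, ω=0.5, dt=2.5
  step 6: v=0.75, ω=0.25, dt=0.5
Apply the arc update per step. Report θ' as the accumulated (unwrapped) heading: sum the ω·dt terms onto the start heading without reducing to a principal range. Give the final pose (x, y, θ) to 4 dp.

step 1: θ'=1.3090 (straight) → pose (-1.3235, -4.2074, 1.3090)
step 2: θ'=1.3090 (straight) → pose (-0.4177, -0.8267, 1.3090)
step 3: θ'=0.3090 (R=-1.0000) → pose (0.2442, -0.1328, 0.3090)
step 4: θ'=1.5590 (R=1.4000) → pose (1.2183, 1.1843, 1.5590)
step 5: θ'=2.8090 (R=3.5000) → pose (-1.1387, 4.5338, 2.8090)
step 6: θ'=2.9340 (R=3.0000) → pose (-1.4999, 4.6338, 2.9340)

(-1.4999, 4.6338, 2.9340)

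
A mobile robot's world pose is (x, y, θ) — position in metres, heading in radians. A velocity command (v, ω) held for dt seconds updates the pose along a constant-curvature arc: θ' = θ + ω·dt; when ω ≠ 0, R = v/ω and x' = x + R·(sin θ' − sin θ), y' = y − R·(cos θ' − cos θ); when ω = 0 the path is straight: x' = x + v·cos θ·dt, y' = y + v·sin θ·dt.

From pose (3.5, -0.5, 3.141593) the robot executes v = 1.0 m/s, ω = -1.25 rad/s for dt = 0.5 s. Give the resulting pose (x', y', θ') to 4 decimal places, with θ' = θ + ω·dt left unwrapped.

θ' = 3.1416 + -1.25·0.5 = 2.5166
R = v/ω = 1.0/-1.25 = -0.8000
x' = 3.5 + -0.8000·(sin 2.5166 − sin 3.1416) = 3.0319
y' = -0.5 − -0.8000·(cos 2.5166 − cos 3.1416) = -0.3488

(3.0319, -0.3488, 2.5166)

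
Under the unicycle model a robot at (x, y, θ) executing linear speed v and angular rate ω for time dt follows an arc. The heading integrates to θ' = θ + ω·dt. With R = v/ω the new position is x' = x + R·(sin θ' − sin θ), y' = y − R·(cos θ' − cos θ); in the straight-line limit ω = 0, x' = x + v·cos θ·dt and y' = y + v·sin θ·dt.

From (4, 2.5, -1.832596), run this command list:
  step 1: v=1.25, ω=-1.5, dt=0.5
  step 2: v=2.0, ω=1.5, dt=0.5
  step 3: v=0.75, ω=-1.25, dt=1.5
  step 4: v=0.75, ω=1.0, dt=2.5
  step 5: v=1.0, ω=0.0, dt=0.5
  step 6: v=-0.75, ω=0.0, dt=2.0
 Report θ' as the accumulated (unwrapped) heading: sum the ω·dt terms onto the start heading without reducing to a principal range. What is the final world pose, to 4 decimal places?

(0.6964, 0.9080, -1.2076)

step 1: θ'=-2.5826 (R=-0.8333) → pose (3.6370, 2.0092, -2.5826)
step 2: θ'=-1.8326 (R=1.3333) → pose (3.0562, 1.2239, -1.8326)
step 3: θ'=-3.7076 (R=-0.6000) → pose (2.1549, 0.8728, -3.7076)
step 4: θ'=-1.2076 (R=0.7500) → pose (1.0516, -0.0267, -1.2076)
step 5: θ'=-1.2076 (straight) → pose (1.2293, -0.4941, -1.2076)
step 6: θ'=-1.2076 (straight) → pose (0.6964, 0.9080, -1.2076)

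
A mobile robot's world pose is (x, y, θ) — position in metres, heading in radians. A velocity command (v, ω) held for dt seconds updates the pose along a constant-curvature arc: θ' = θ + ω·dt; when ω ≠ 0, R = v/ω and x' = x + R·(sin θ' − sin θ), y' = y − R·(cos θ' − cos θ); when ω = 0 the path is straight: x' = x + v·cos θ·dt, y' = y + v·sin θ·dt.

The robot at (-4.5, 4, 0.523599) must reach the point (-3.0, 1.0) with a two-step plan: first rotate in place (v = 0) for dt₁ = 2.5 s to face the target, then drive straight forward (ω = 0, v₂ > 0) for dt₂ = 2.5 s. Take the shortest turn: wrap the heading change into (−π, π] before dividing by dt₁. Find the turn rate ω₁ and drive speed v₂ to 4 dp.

ω₁ = -0.6523, v₂ = 1.3416

heading to target = atan2(1−4, -3−-4.5) = -1.1071
Δθ = wrap(-1.1071 − 0.5236) = -1.6307; ω₁ = Δθ/dt₁ = -0.6523
distance = √((-3−-4.5)² + (1−4)²) = 3.3541; v₂ = distance/dt₂ = 1.3416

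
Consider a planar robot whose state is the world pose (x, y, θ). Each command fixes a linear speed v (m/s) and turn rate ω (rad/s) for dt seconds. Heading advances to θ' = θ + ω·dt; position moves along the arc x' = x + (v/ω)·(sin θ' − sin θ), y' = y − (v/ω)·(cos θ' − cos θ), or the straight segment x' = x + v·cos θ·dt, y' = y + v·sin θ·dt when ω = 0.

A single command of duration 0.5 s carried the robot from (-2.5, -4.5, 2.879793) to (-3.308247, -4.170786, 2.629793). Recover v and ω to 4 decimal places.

Δθ = 2.629793 − 2.879793 = -0.250000
ω = Δθ/dt = -0.250000/0.5 = -0.5000
R = Δx/(sin θ' − sin θ) = -3.5000
v = R·ω = -3.5000·-0.5000 = 1.7500

v = 1.7500, ω = -0.5000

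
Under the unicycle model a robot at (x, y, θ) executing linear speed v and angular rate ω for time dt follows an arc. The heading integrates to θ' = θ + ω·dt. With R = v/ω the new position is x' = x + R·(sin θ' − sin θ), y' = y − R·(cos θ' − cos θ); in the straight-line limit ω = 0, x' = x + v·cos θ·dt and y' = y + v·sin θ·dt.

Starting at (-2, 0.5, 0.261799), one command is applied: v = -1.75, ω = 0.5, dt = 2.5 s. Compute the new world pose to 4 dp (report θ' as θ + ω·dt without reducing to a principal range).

θ' = 0.2618 + 0.5·2.5 = 1.5118
R = v/ω = -1.75/0.5 = -3.5000
x' = -2 + -3.5000·(sin 1.5118 − sin 0.2618) = -4.5880
y' = 0.5 − -3.5000·(cos 1.5118 − cos 0.2618) = -2.6744

(-4.5880, -2.6744, 1.5118)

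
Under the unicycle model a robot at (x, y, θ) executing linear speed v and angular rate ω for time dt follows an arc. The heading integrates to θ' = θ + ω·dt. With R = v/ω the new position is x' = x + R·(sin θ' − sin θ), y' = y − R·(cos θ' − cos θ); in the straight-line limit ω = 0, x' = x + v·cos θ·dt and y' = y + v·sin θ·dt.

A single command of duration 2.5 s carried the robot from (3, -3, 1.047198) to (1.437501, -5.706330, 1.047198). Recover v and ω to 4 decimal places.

v = -1.2500, ω = 0.0000

Δθ = 1.047198 − 1.047198 = 0.000000
ω = Δθ/dt = 0.000000/2.5 = 0.0000
ω = 0 → v = (Δx·cos θ + Δy·sin θ)/dt = -1.2500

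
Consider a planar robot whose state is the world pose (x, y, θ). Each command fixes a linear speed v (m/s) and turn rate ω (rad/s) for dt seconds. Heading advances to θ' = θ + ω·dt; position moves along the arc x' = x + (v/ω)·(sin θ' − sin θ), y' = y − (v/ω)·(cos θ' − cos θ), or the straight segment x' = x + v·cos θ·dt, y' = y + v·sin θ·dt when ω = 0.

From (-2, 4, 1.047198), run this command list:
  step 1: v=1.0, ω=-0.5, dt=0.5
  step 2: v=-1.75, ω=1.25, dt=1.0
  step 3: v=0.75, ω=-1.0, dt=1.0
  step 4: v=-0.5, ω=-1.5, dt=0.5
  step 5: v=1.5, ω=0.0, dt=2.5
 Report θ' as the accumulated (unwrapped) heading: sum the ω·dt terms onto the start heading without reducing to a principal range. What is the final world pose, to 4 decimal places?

(1.4702, 4.4423, 0.2972)

step 1: θ'=0.7972 (R=-2.0000) → pose (-1.6988, 4.3974, 0.7972)
step 2: θ'=2.0472 (R=-1.4000) → pose (-1.9413, 2.7772, 2.0472)
step 3: θ'=1.0472 (R=-0.7500) → pose (-1.9243, 3.4961, 1.0472)
step 4: θ'=0.2972 (R=0.3333) → pose (-2.1154, 3.3441, 0.2972)
step 5: θ'=0.2972 (straight) → pose (1.4702, 4.4423, 0.2972)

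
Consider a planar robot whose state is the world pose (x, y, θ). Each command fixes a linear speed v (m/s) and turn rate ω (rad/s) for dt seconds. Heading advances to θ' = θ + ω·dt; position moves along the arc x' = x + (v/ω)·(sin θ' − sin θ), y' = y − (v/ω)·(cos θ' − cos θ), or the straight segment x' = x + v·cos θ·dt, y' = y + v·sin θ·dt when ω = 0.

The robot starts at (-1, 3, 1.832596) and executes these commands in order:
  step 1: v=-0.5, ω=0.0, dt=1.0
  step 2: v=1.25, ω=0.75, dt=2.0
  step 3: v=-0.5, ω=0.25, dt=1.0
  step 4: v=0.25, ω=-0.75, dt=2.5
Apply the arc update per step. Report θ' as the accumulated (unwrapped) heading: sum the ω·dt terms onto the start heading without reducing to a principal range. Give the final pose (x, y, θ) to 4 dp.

(-2.7954, 4.1330, 1.7076)

step 1: θ'=1.8326 (straight) → pose (-0.8706, 2.5170, 1.8326)
step 2: θ'=3.3326 (R=1.6667) → pose (-2.7969, 3.7220, 3.3326)
step 3: θ'=3.5826 (R=-2.0000) → pose (-2.3229, 3.8770, 3.5826)
step 4: θ'=1.7076 (R=-0.3333) → pose (-2.7954, 4.1330, 1.7076)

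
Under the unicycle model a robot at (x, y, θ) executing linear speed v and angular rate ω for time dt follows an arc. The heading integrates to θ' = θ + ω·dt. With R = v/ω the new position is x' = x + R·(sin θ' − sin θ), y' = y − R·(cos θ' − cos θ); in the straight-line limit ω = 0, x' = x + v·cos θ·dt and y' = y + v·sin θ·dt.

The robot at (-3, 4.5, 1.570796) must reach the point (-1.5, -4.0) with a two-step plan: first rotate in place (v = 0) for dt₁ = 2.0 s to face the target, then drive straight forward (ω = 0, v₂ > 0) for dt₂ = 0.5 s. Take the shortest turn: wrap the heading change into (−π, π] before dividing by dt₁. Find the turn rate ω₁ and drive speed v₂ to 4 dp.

ω₁ = -1.4835, v₂ = 17.2627

heading to target = atan2(-4−4.5, -1.5−-3) = -1.3961
Δθ = wrap(-1.3961 − 1.5708) = -2.9669; ω₁ = Δθ/dt₁ = -1.4835
distance = √((-1.5−-3)² + (-4−4.5)²) = 8.6313; v₂ = distance/dt₂ = 17.2627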